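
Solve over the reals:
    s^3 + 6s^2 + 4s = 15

s = -4.1926 or s = -3 or s = 1.1926

Rearrange: s^3 + 6s^2 + 4s - 15 = 0.
Possible rational roots are divisors of -15. Testing s = -3 gives 0, so (s + 3) is a factor.
Divide: s^3 + 6s^2 + 4s - 15 = (s + 3)(s^2 + 3s - 5).
Apply the quadratic formula to s^2 + 3s - 5 = 0: s = (-3 +/- sqrt(29))/2, i.e. s ~= 1.1926 or s ~= -4.1926.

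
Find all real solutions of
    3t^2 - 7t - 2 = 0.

Discriminant: (-7)^2 - 4*3*(-2) = 73.
Quadratic formula: t = (7 +/- sqrt(73)) / 6.
So t = 7/6 + sqrt(73)/6 ~= 2.5907 or t = 7/6 - sqrt(73)/6 ~= -0.2573.

t = -0.2573 or t = 2.5907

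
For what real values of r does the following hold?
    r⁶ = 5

r = -1.3077 or r = 1.3077

Let u = r³. The equation becomes u² - 5 = 0.
By the quadratic formula, u = √(5) or u = -√(5).
r³ = √(5) gives r = ∛(√(5)) ≈ 1.3077.
r³ = -√(5) gives r = -∛(√(5)) ≈ -1.3077.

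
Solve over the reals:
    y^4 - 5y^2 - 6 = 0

Let u = y^2. The equation becomes u^2 - 5u - 6 = 0.
Factor: (u + 1)(u - 6) = 0, so u = -1 or u = 6.
y^2 = -1 < 0 has no real solution.
y^2 = 6 gives y = +/-sqrt(6) ~= +/-2.4495.

y = -2.4495 or y = 2.4495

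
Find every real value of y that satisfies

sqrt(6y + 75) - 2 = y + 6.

y = 1

Isolate the radical: sqrt(6y + 75) = y + 8.
Square both sides: 6y + 75 = (y + 8)^2.
Expand and rearrange: y^2 + 10y - 11 = 0.
Solving gives y = 1 or y = -11.
Check each candidate in the original equation:
  y = 1: sqrt(81) = 9, while y + 8 = 9 — valid.
  y = -11: sqrt(9) = 3, while y + 8 = -3 — extraneous.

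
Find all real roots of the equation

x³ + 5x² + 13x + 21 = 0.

Possible rational roots are divisors of 21. Testing x = -3 gives 0, so (x + 3) is a factor.
Divide: x³ + 5x² + 13x + 21 = (x + 3)(x² + 2x + 7).
The quadratic x² + 2x + 7 has discriminant -24 < 0, so no further real roots.

x = -3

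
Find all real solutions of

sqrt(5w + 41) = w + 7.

w = -1

Square both sides: 5w + 41 = (w + 7)^2.
Expand and rearrange: w^2 + 9w + 8 = 0.
Solving gives w = -1 or w = -8.
Check each candidate in the original equation:
  w = -1: sqrt(36) = 6, while w + 7 = 6 — valid.
  w = -8: sqrt(1) = 1, while w + 7 = -1 — extraneous.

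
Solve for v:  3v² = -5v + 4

v = -2.2573 or v = 0.5907

Rearrange to standard form: 3v² + 5v - 4 = 0.
Discriminant: (5)² − 4·3·(-4) = 73.
Quadratic formula: v = (-5 ± √73) / 6.
So v = -5/6 + √(73)/6 ≈ 0.5907 or v = -√(73)/6 - 5/6 ≈ -2.2573.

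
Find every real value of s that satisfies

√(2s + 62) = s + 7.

s = 1

Square both sides: 2s + 62 = (s + 7)².
Expand and rearrange: s² + 12s - 13 = 0.
Solving gives s = 1 or s = -13.
Check each candidate in the original equation:
  s = 1: √(64) = 8, while s + 7 = 8 — valid.
  s = -13: √(36) = 6, while s + 7 = -6 — extraneous.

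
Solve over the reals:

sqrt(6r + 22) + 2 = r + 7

r = -3 or r = -1

Isolate the radical: sqrt(6r + 22) = r + 5.
Square both sides: 6r + 22 = (r + 5)^2.
Expand and rearrange: r^2 + 4r + 3 = 0.
Solving gives r = -1 or r = -3.
Check each candidate in the original equation:
  r = -1: sqrt(16) = 4, while r + 5 = 4 — valid.
  r = -3: sqrt(4) = 2, while r + 5 = 2 — valid.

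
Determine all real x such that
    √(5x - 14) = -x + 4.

x = 3

Square both sides: 5x - 14 = (-x + 4)².
Expand and rearrange: x² - 13x + 30 = 0.
Solving gives x = 10 or x = 3.
Check each candidate in the original equation:
  x = 10: √(36) = 6, while -x + 4 = -6 — extraneous.
  x = 3: √(1) = 1, while -x + 4 = 1 — valid.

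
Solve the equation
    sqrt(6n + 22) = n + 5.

n = -3 or n = -1

Square both sides: 6n + 22 = (n + 5)^2.
Expand and rearrange: n^2 + 4n + 3 = 0.
Solving gives n = -1 or n = -3.
Check each candidate in the original equation:
  n = -1: sqrt(16) = 4, while n + 5 = 4 — valid.
  n = -3: sqrt(4) = 2, while n + 5 = 2 — valid.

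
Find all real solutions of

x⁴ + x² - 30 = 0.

Let u = x². The equation becomes u² + u - 30 = 0.
Factor: (u - 5)(u + 6) = 0, so u = 5 or u = -6.
x² = 5 gives x = ±√(5) ≈ ±2.2361.
x² = -6 < 0 has no real solution.

x = -2.2361 or x = 2.2361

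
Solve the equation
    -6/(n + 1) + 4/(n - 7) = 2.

Multiply both sides by (n + 1)(n - 7):
-6(n - 7) + 4(n + 1) = 2(n + 1)(n - 7).
Expand and collect terms: 2n² - 10n - 60 = 0.
By the quadratic formula, n = (10 ± √580) / 4, so n ≈ 8.5208 or n ≈ -3.5208.
Neither value makes a denominator zero (n ≠ -1, n ≠ 7), so both are valid.

n = -3.5208 or n = 8.5208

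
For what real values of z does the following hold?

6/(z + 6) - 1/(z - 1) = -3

z = -7.928 or z = 1.2613

Multiply both sides by (z + 6)(z - 1):
6(z - 1) - (z + 6) = -3(z + 6)(z - 1).
Expand and collect terms: -3z^2 - 20z + 30 = 0.
By the quadratic formula, z = (20 +/- sqrt(760)) / -6, so z ~= -7.928 or z ~= 1.2613.
Neither value makes a denominator zero (z != -6, z != 1), so both are valid.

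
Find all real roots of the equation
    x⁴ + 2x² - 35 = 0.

x = -2.2361 or x = 2.2361

Let u = x². The equation becomes u² + 2u - 35 = 0.
Factor: (u + 7)(u - 5) = 0, so u = -7 or u = 5.
x² = -7 < 0 has no real solution.
x² = 5 gives x = ±√(5) ≈ ±2.2361.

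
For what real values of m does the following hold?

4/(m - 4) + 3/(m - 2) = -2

m = -0.6375 or m = 3.1375

Multiply both sides by (m - 4)(m - 2):
4(m - 2) + 3(m - 4) = -2(m - 4)(m - 2).
Expand and collect terms: -2m² + 5m + 4 = 0.
By the quadratic formula, m = (-5 ± √57) / -4, so m ≈ -0.6375 or m ≈ 3.1375.
Neither value makes a denominator zero (m ≠ 4, m ≠ 2), so both are valid.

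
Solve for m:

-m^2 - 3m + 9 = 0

Discriminant: (-3)^2 - 4*(-1)*9 = 45.
Quadratic formula: m = (3 +/- sqrt(45)) / (-2).
So m = -3*sqrt(5)/2 - 3/2 ~= -4.8541 or m = -3/2 + 3*sqrt(5)/2 ~= 1.8541.

m = -4.8541 or m = 1.8541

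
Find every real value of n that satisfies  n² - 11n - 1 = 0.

Discriminant: (-11)² − 4·1·(-1) = 125.
Quadratic formula: n = (11 ± √125) / 2.
So n = 11/2 + 5·√(5)/2 ≈ 11.0902 or n = 11/2 - 5·√(5)/2 ≈ -0.0902.

n = -0.0902 or n = 11.0902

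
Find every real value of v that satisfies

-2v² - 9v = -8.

v = -5.2604 or v = 0.7604

Rearrange to standard form: -2v² - 9v + 8 = 0.
Discriminant: (-9)² − 4·(-2)·8 = 145.
Quadratic formula: v = (9 ± √145) / (-4).
So v = -√(145)/4 - 9/4 ≈ -5.2604 or v = -9/4 + √(145)/4 ≈ 0.7604.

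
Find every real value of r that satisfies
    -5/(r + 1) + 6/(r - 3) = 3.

r = -2.204 or r = 4.5373

Multiply both sides by (r + 1)(r - 3):
-5(r - 3) + 6(r + 1) = 3(r + 1)(r - 3).
Expand and collect terms: 3r^2 - 7r - 30 = 0.
By the quadratic formula, r = (7 +/- sqrt(409)) / 6, so r ~= 4.5373 or r ~= -2.204.
Neither value makes a denominator zero (r != -1, r != 3), so both are valid.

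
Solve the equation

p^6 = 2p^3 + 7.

p = -1.2228 or p = 1.5644

Let u = p^3. The equation becomes u^2 - 2u - 7 = 0.
By the quadratic formula, u = 1 + 2*sqrt(2) or u = 1 - 2*sqrt(2).
p^3 = 1 + 2*sqrt(2) gives p = (1 + 2*sqrt(2))^(1/3) ~= 1.5644.
p^3 = 1 - 2*sqrt(2) gives p = -(-1 + 2*sqrt(2))^(1/3) ~= -1.2228.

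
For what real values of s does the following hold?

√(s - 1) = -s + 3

Square both sides: s - 1 = (-s + 3)².
Expand and rearrange: s² - 7s + 10 = 0.
Solving gives s = 5 or s = 2.
Check each candidate in the original equation:
  s = 5: √(4) = 2, while -s + 3 = -2 — extraneous.
  s = 2: √(1) = 1, while -s + 3 = 1 — valid.

s = 2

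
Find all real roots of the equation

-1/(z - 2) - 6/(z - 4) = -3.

Multiply both sides by (z - 2)(z - 4):
-(z - 4) - 6(z - 2) = -3(z - 2)(z - 4).
Expand and collect terms: -3z² + 25z - 40 = 0.
By the quadratic formula, z = (-25 ± √145) / -6, so z ≈ 2.1597 or z ≈ 6.1736.
Neither value makes a denominator zero (z ≠ 2, z ≠ 4), so both are valid.

z = 2.1597 or z = 6.1736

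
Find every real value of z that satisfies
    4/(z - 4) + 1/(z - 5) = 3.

Multiply both sides by (z - 4)(z - 5):
4(z - 5) + (z - 4) = 3(z - 4)(z - 5).
Expand and collect terms: 3z^2 - 32z + 84 = 0.
Factor or apply the quadratic formula: z = 6 or z = 4.6667.
Neither value makes a denominator zero (z != 4, z != 5), so both are valid.

z = 4.6667 or z = 6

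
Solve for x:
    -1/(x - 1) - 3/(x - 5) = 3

Multiply both sides by (x - 1)(x - 5):
-(x - 5) - 3(x - 1) = 3(x - 1)(x - 5).
Expand and collect terms: 3x² - 14x + 7 = 0.
By the quadratic formula, x = (14 ± √112) / 6, so x ≈ 4.0972 or x ≈ 0.5695.
Neither value makes a denominator zero (x ≠ 1, x ≠ 5), so both are valid.

x = 0.5695 or x = 4.0972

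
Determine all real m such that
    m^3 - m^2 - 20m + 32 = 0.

Possible rational roots are divisors of 32. Testing m = 4 gives 0, so (m - 4) is a factor.
Divide: m^3 - m^2 - 20m + 32 = (m - 4)(m^2 + 3m - 8).
Apply the quadratic formula to m^2 + 3m - 8 = 0: m = (-3 +/- sqrt(41))/2, i.e. m ~= 1.7016 or m ~= -4.7016.

m = -4.7016 or m = 1.7016 or m = 4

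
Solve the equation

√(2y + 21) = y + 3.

y = 2

Square both sides: 2y + 21 = (y + 3)².
Expand and rearrange: y² + 4y - 12 = 0.
Solving gives y = 2 or y = -6.
Check each candidate in the original equation:
  y = 2: √(25) = 5, while y + 3 = 5 — valid.
  y = -6: √(9) = 3, while y + 3 = -3 — extraneous.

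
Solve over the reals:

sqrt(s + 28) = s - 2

s = 8

Square both sides: s + 28 = (s - 2)^2.
Expand and rearrange: s^2 - 5s - 24 = 0.
Solving gives s = 8 or s = -3.
Check each candidate in the original equation:
  s = 8: sqrt(36) = 6, while s - 2 = 6 — valid.
  s = -3: sqrt(25) = 5, while s - 2 = -5 — extraneous.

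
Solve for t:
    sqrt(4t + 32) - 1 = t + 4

t = 1

Isolate the radical: sqrt(4t + 32) = t + 5.
Square both sides: 4t + 32 = (t + 5)^2.
Expand and rearrange: t^2 + 6t - 7 = 0.
Solving gives t = 1 or t = -7.
Check each candidate in the original equation:
  t = 1: sqrt(36) = 6, while t + 5 = 6 — valid.
  t = -7: sqrt(4) = 2, while t + 5 = -2 — extraneous.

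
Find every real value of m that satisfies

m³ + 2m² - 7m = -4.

m = -4 or m = 1

Rearrange: m³ + 2m² - 7m + 4 = 0.
Possible rational roots are divisors of 4. Testing m = -4 gives 0, so (m + 4) is a factor.
Divide: m³ + 2m² - 7m + 4 = (m + 4)(m² - 2m + 1).
The quadratic has the repeated root m = 1.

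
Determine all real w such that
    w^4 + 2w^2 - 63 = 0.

w = -2.6458 or w = 2.6458

Let u = w^2. The equation becomes u^2 + 2u - 63 = 0.
Factor: (u + 9)(u - 7) = 0, so u = -9 or u = 7.
w^2 = -9 < 0 has no real solution.
w^2 = 7 gives w = +/-sqrt(7) ~= +/-2.6458.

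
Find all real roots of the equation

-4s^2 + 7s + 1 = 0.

s = -0.1328 or s = 1.8828

Discriminant: (7)^2 - 4*(-4)*1 = 65.
Quadratic formula: s = (-7 +/- sqrt(65)) / (-8).
So s = 7/8 - sqrt(65)/8 ~= -0.1328 or s = 7/8 + sqrt(65)/8 ~= 1.8828.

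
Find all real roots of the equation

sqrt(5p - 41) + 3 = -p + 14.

Isolate the radical: sqrt(5p - 41) = -p + 11.
Square both sides: 5p - 41 = (-p + 11)^2.
Expand and rearrange: p^2 - 27p + 162 = 0.
Solving gives p = 18 or p = 9.
Check each candidate in the original equation:
  p = 18: sqrt(49) = 7, while -p + 11 = -7 — extraneous.
  p = 9: sqrt(4) = 2, while -p + 11 = 2 — valid.

p = 9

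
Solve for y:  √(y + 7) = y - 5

Square both sides: y + 7 = (y - 5)².
Expand and rearrange: y² - 11y + 18 = 0.
Solving gives y = 9 or y = 2.
Check each candidate in the original equation:
  y = 9: √(16) = 4, while y - 5 = 4 — valid.
  y = 2: √(9) = 3, while y - 5 = -3 — extraneous.

y = 9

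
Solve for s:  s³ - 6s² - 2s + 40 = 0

s = -2.3166 or s = 4 or s = 4.3166

Possible rational roots are divisors of 40. Testing s = 4 gives 0, so (s - 4) is a factor.
Divide: s³ - 6s² - 2s + 40 = (s - 4)(s² - 2s - 10).
Apply the quadratic formula to s² - 2s - 10 = 0: s = (2 ± √44)/2, i.e. s ≈ 4.3166 or s ≈ -2.3166.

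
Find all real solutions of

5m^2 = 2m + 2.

m = -0.4633 or m = 0.8633

Rearrange to standard form: 5m^2 - 2m - 2 = 0.
Discriminant: (-2)^2 - 4*5*(-2) = 44.
Quadratic formula: m = (2 +/- sqrt(44)) / 10.
So m = 1/5 + sqrt(11)/5 ~= 0.8633 or m = 1/5 - sqrt(11)/5 ~= -0.4633.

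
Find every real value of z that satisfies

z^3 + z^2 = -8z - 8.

Rearrange: z^3 + z^2 + 8z + 8 = 0.
Possible rational roots are divisors of 8. Testing z = -1 gives 0, so (z + 1) is a factor.
Divide: z^3 + z^2 + 8z + 8 = (z + 1)(z^2 + 8).
The quadratic z^2 + 8 has discriminant -32 < 0, so no further real roots.

z = -1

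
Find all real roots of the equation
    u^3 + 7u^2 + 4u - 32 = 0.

Possible rational roots are divisors of -32. Testing u = -4 gives 0, so (u + 4) is a factor.
Divide: u^3 + 7u^2 + 4u - 32 = (u + 4)(u^2 + 3u - 8).
Apply the quadratic formula to u^2 + 3u - 8 = 0: u = (-3 +/- sqrt(41))/2, i.e. u ~= 1.7016 or u ~= -4.7016.

u = -4.7016 or u = -4 or u = 1.7016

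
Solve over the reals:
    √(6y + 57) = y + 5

y = 4

Square both sides: 6y + 57 = (y + 5)².
Expand and rearrange: y² + 4y - 32 = 0.
Solving gives y = 4 or y = -8.
Check each candidate in the original equation:
  y = 4: √(81) = 9, while y + 5 = 9 — valid.
  y = -8: √(9) = 3, while y + 5 = -3 — extraneous.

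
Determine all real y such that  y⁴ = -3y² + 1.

y = -0.5503 or y = 0.5503

Let u = y². The equation becomes u² + 3u - 1 = 0.
By the quadratic formula, u = -3/2 + √(13)/2 or u = -√(13)/2 - 3/2.
y² = -3/2 + √(13)/2 gives y = ±√(-3/2 + √(13)/2) ≈ ±0.5503.
y² = -√(13)/2 - 3/2 < 0 has no real solution.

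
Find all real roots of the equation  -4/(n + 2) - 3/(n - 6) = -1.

Multiply both sides by (n + 2)(n - 6):
-4(n - 6) - 3(n + 2) = -(n + 2)(n - 6).
Expand and collect terms: -n^2 + 11n - 6 = 0.
By the quadratic formula, n = (-11 +/- sqrt(97)) / -2, so n ~= 0.5756 or n ~= 10.4244.
Neither value makes a denominator zero (n != -2, n != 6), so both are valid.

n = 0.5756 or n = 10.4244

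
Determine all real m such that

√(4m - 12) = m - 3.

m = 3 or m = 7

Square both sides: 4m - 12 = (m - 3)².
Expand and rearrange: m² - 10m + 21 = 0.
Solving gives m = 7 or m = 3.
Check each candidate in the original equation:
  m = 7: √(16) = 4, while m - 3 = 4 — valid.
  m = 3: √(0) = 0, while m - 3 = 0 — valid.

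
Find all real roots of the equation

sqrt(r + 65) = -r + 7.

Square both sides: r + 65 = (-r + 7)^2.
Expand and rearrange: r^2 - 15r - 16 = 0.
Solving gives r = 16 or r = -1.
Check each candidate in the original equation:
  r = 16: sqrt(81) = 9, while -r + 7 = -9 — extraneous.
  r = -1: sqrt(64) = 8, while -r + 7 = 8 — valid.

r = -1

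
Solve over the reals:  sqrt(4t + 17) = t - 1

Square both sides: 4t + 17 = (t - 1)^2.
Expand and rearrange: t^2 - 6t - 16 = 0.
Solving gives t = 8 or t = -2.
Check each candidate in the original equation:
  t = 8: sqrt(49) = 7, while t - 1 = 7 — valid.
  t = -2: sqrt(9) = 3, while t - 1 = -3 — extraneous.

t = 8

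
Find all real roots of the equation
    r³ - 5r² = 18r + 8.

Rearrange: r³ - 5r² - 18r - 8 = 0.
Possible rational roots are divisors of -8. Testing r = -2 gives 0, so (r + 2) is a factor.
Divide: r³ - 5r² - 18r - 8 = (r + 2)(r² - 7r - 4).
Apply the quadratic formula to r² - 7r - 4 = 0: r = (7 ± √65)/2, i.e. r ≈ 7.5311 or r ≈ -0.5311.

r = -2 or r = -0.5311 or r = 7.5311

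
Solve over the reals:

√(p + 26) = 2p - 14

Square both sides: p + 26 = (2p - 14)².
Expand and rearrange: 4p² - 57p + 170 = 0.
Solving gives p = 10 or p = 4.25.
Check each candidate in the original equation:
  p = 10: √(36) = 6, while 2p - 14 = 6 — valid.
  p = 4.25: √(30.25) = 5.5, while 2p - 14 = -5.5 — extraneous.

p = 10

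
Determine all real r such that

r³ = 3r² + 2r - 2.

r = -1 or r = 0.5858 or r = 3.4142

Rearrange: r³ - 3r² - 2r + 2 = 0.
Possible rational roots are divisors of 2. Testing r = -1 gives 0, so (r + 1) is a factor.
Divide: r³ - 3r² - 2r + 2 = (r + 1)(r² - 4r + 2).
Apply the quadratic formula to r² - 4r + 2 = 0: r = (4 ± √8)/2, i.e. r ≈ 3.4142 or r ≈ 0.5858.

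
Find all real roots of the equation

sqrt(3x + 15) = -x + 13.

Square both sides: 3x + 15 = (-x + 13)^2.
Expand and rearrange: x^2 - 29x + 154 = 0.
Solving gives x = 22 or x = 7.
Check each candidate in the original equation:
  x = 22: sqrt(81) = 9, while -x + 13 = -9 — extraneous.
  x = 7: sqrt(36) = 6, while -x + 13 = 6 — valid.

x = 7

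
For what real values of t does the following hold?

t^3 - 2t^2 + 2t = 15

Rearrange: t^3 - 2t^2 + 2t - 15 = 0.
Possible rational roots are divisors of -15. Testing t = 3 gives 0, so (t - 3) is a factor.
Divide: t^3 - 2t^2 + 2t - 15 = (t - 3)(t^2 + t + 5).
The quadratic t^2 + t + 5 has discriminant -19 < 0, so no further real roots.

t = 3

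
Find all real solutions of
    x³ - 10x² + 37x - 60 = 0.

Possible rational roots are divisors of -60. Testing x = 5 gives 0, so (x - 5) is a factor.
Divide: x³ - 10x² + 37x - 60 = (x - 5)(x² - 5x + 12).
The quadratic x² - 5x + 12 has discriminant -23 < 0, so no further real roots.

x = 5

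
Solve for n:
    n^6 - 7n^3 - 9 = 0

n = -1.0353 or n = 2.0091

Let u = n^3. The equation becomes u^2 - 7u - 9 = 0.
By the quadratic formula, u = 7/2 + sqrt(85)/2 or u = 7/2 - sqrt(85)/2.
n^3 = 7/2 + sqrt(85)/2 gives n = (7/2 + sqrt(85)/2)^(1/3) ~= 2.0091.
n^3 = 7/2 - sqrt(85)/2 gives n = -(-7/2 + sqrt(85)/2)^(1/3) ~= -1.0353.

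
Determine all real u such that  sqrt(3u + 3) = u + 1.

u = -1 or u = 2

Square both sides: 3u + 3 = (u + 1)^2.
Expand and rearrange: u^2 - u - 2 = 0.
Solving gives u = 2 or u = -1.
Check each candidate in the original equation:
  u = 2: sqrt(9) = 3, while u + 1 = 3 — valid.
  u = -1: sqrt(0) = 0, while u + 1 = 0 — valid.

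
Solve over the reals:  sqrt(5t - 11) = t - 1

t = 3 or t = 4

Square both sides: 5t - 11 = (t - 1)^2.
Expand and rearrange: t^2 - 7t + 12 = 0.
Solving gives t = 4 or t = 3.
Check each candidate in the original equation:
  t = 4: sqrt(9) = 3, while t - 1 = 3 — valid.
  t = 3: sqrt(4) = 2, while t - 1 = 2 — valid.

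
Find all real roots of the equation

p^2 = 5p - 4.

p = 1 or p = 4

Bring every term to one side: p^2 - 5p + 4 = 0.
Factor: (p - 1)(p - 4) = 0.
So p = 1 or p = 4.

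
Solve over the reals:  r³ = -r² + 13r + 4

r = -4 or r = -0.3028 or r = 3.3028

Rearrange: r³ + r² - 13r - 4 = 0.
Possible rational roots are divisors of -4. Testing r = -4 gives 0, so (r + 4) is a factor.
Divide: r³ + r² - 13r - 4 = (r + 4)(r² - 3r - 1).
Apply the quadratic formula to r² - 3r - 1 = 0: r = (3 ± √13)/2, i.e. r ≈ 3.3028 or r ≈ -0.3028.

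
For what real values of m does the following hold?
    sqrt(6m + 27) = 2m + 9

Square both sides: 6m + 27 = (2m + 9)^2.
Expand and rearrange: 4m^2 + 30m + 54 = 0.
Solving gives m = -3 or m = -4.5.
Check each candidate in the original equation:
  m = -3: sqrt(9) = 3, while 2m + 9 = 3 — valid.
  m = -4.5: sqrt(0) = 0, while 2m + 9 = 0 — valid.

m = -4.5 or m = -3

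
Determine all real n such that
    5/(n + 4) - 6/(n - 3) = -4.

n = -5.0537 or n = 4.3037

Multiply both sides by (n + 4)(n - 3):
5(n - 3) - 6(n + 4) = -4(n + 4)(n - 3).
Expand and collect terms: -4n² - 3n + 87 = 0.
By the quadratic formula, n = (3 ± √1401) / -8, so n ≈ -5.0537 or n ≈ 4.3037.
Neither value makes a denominator zero (n ≠ -4, n ≠ 3), so both are valid.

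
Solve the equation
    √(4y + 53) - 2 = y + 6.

Isolate the radical: √(4y + 53) = y + 8.
Square both sides: 4y + 53 = (y + 8)².
Expand and rearrange: y² + 12y + 11 = 0.
Solving gives y = -1 or y = -11.
Check each candidate in the original equation:
  y = -1: √(49) = 7, while y + 8 = 7 — valid.
  y = -11: √(9) = 3, while y + 8 = -3 — extraneous.

y = -1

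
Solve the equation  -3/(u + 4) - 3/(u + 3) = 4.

u = -5.1514 or u = -3.3486

Multiply both sides by (u + 4)(u + 3):
-3(u + 3) - 3(u + 4) = 4(u + 4)(u + 3).
Expand and collect terms: 4u² + 34u + 69 = 0.
By the quadratic formula, u = (-34 ± √52) / 8, so u ≈ -3.3486 or u ≈ -5.1514.
Neither value makes a denominator zero (u ≠ -4, u ≠ -3), so both are valid.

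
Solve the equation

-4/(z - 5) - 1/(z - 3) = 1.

z = -0.5616 or z = 3.5616

Multiply both sides by (z - 5)(z - 3):
-4(z - 3) - (z - 5) = (z - 5)(z - 3).
Expand and collect terms: z² - 3z - 2 = 0.
By the quadratic formula, z = (3 ± √17) / 2, so z ≈ 3.5616 or z ≈ -0.5616.
Neither value makes a denominator zero (z ≠ 5, z ≠ 3), so both are valid.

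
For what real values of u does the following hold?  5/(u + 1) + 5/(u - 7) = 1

Multiply both sides by (u + 1)(u - 7):
5(u - 7) + 5(u + 1) = (u + 1)(u - 7).
Expand and collect terms: u² - 16u + 23 = 0.
By the quadratic formula, u = (16 ± √164) / 2, so u ≈ 14.4031 or u ≈ 1.5969.
Neither value makes a denominator zero (u ≠ -1, u ≠ 7), so both are valid.

u = 1.5969 or u = 14.4031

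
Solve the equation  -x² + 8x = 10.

x = 1.5505 or x = 6.4495

Rearrange to standard form: -x² + 8x - 10 = 0.
Discriminant: (8)² − 4·(-1)·(-10) = 24.
Quadratic formula: x = (-8 ± √24) / (-2).
So x = 4 - √(6) ≈ 1.5505 or x = √(6) + 4 ≈ 6.4495.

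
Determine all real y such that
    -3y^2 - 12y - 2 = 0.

y = -3.8257 or y = -0.1743

Discriminant: (-12)^2 - 4*(-3)*(-2) = 120.
Quadratic formula: y = (12 +/- sqrt(120)) / (-6).
So y = -2 - sqrt(30)/3 ~= -3.8257 or y = -2 + sqrt(30)/3 ~= -0.1743.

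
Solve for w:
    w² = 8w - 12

Bring every term to one side: w² - 8w + 12 = 0.
Factor: (w - 6)(w - 2) = 0.
So w = 6 or w = 2.

w = 2 or w = 6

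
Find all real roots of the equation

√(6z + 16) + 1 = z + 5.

Isolate the radical: √(6z + 16) = z + 4.
Square both sides: 6z + 16 = (z + 4)².
Expand and rearrange: z² + 2z = 0.
Solving gives z = 0 or z = -2.
Check each candidate in the original equation:
  z = 0: √(16) = 4, while z + 4 = 4 — valid.
  z = -2: √(4) = 2, while z + 4 = 2 — valid.

z = -2 or z = 0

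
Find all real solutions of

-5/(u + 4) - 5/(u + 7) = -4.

u = -6.2026 or u = -2.2974

Multiply both sides by (u + 4)(u + 7):
-5(u + 7) - 5(u + 4) = -4(u + 4)(u + 7).
Expand and collect terms: -4u^2 - 34u - 57 = 0.
By the quadratic formula, u = (34 +/- sqrt(244)) / -8, so u ~= -6.2026 or u ~= -2.2974.
Neither value makes a denominator zero (u != -4, u != -7), so both are valid.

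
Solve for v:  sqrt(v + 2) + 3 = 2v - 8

Isolate the radical: sqrt(v + 2) = 2v - 11.
Square both sides: v + 2 = (2v - 11)^2.
Expand and rearrange: 4v^2 - 45v + 119 = 0.
Solving gives v = 7 or v = 4.25.
Check each candidate in the original equation:
  v = 7: sqrt(9) = 3, while 2v - 11 = 3 — valid.
  v = 4.25: sqrt(6.25) = 2.5, while 2v - 11 = -2.5 — extraneous.

v = 7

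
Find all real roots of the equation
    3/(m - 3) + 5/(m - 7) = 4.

Multiply both sides by (m - 3)(m - 7):
3(m - 7) + 5(m - 3) = 4(m - 3)(m - 7).
Expand and collect terms: 4m² - 48m + 120 = 0.
By the quadratic formula, m = (48 ± √384) / 8, so m ≈ 8.4495 or m ≈ 3.5505.
Neither value makes a denominator zero (m ≠ 3, m ≠ 7), so both are valid.

m = 3.5505 or m = 8.4495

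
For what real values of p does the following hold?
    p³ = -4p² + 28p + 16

Rearrange: p³ + 4p² - 28p - 16 = 0.
Possible rational roots are divisors of -16. Testing p = 4 gives 0, so (p - 4) is a factor.
Divide: p³ + 4p² - 28p - 16 = (p - 4)(p² + 8p + 4).
Apply the quadratic formula to p² + 8p + 4 = 0: p = (-8 ± √48)/2, i.e. p ≈ -0.5359 or p ≈ -7.4641.

p = -7.4641 or p = -0.5359 or p = 4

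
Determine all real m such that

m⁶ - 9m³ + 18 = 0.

m = 1.4422 or m = 1.8171

Let u = m³. The equation becomes u² - 9u + 18 = 0.
Factor: (u - 3)(u - 6) = 0, so u = 3 or u = 6.
m³ = 3 gives m = ∛(3) ≈ 1.4422.
m³ = 6 gives m = ∛(6) ≈ 1.8171.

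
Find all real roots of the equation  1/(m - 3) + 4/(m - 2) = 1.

m = 2.7639 or m = 7.2361

Multiply both sides by (m - 3)(m - 2):
(m - 2) + 4(m - 3) = (m - 3)(m - 2).
Expand and collect terms: m² - 10m + 20 = 0.
By the quadratic formula, m = (10 ± √20) / 2, so m ≈ 7.2361 or m ≈ 2.7639.
Neither value makes a denominator zero (m ≠ 3, m ≠ 2), so both are valid.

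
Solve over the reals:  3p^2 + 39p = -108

p = -9 or p = -4

Bring every term to one side: 3p^2 + 39p + 108 = 0.
Factor: 3(p + 4)(p + 9) = 0.
So p = -4 or p = -9.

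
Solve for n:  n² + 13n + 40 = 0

n = -8 or n = -5

Factor: (n + 5)(n + 8) = 0.
So n = -5 or n = -8.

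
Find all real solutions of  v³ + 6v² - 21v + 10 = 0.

v = -8.5826 or v = 0.5826 or v = 2

Possible rational roots are divisors of 10. Testing v = 2 gives 0, so (v - 2) is a factor.
Divide: v³ + 6v² - 21v + 10 = (v - 2)(v² + 8v - 5).
Apply the quadratic formula to v² + 8v - 5 = 0: v = (-8 ± √84)/2, i.e. v ≈ 0.5826 or v ≈ -8.5826.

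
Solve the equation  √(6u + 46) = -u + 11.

Square both sides: 6u + 46 = (-u + 11)².
Expand and rearrange: u² - 28u + 75 = 0.
Solving gives u = 25 or u = 3.
Check each candidate in the original equation:
  u = 25: √(196) = 14, while -u + 11 = -14 — extraneous.
  u = 3: √(64) = 8, while -u + 11 = 8 — valid.

u = 3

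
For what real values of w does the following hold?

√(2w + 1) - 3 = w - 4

Isolate the radical: √(2w + 1) = w - 1.
Square both sides: 2w + 1 = (w - 1)².
Expand and rearrange: w² - 4w = 0.
Solving gives w = 4 or w = 0.
Check each candidate in the original equation:
  w = 4: √(9) = 3, while w - 1 = 3 — valid.
  w = 0: √(1) = 1, while w - 1 = -1 — extraneous.

w = 4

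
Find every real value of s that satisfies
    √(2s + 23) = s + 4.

s = 1

Square both sides: 2s + 23 = (s + 4)².
Expand and rearrange: s² + 6s - 7 = 0.
Solving gives s = 1 or s = -7.
Check each candidate in the original equation:
  s = 1: √(25) = 5, while s + 4 = 5 — valid.
  s = -7: √(9) = 3, while s + 4 = -3 — extraneous.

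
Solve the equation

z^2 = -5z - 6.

Bring every term to one side: z^2 + 5z + 6 = 0.
Factor: (z + 3)(z + 2) = 0.
So z = -3 or z = -2.

z = -3 or z = -2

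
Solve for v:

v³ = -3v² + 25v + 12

Rearrange: v³ + 3v² - 25v - 12 = 0.
Possible rational roots are divisors of -12. Testing v = 4 gives 0, so (v - 4) is a factor.
Divide: v³ + 3v² - 25v - 12 = (v - 4)(v² + 7v + 3).
Apply the quadratic formula to v² + 7v + 3 = 0: v = (-7 ± √37)/2, i.e. v ≈ -0.4586 or v ≈ -6.5414.

v = -6.5414 or v = -0.4586 or v = 4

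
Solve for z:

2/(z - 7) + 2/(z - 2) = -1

Multiply both sides by (z - 7)(z - 2):
2(z - 2) + 2(z - 7) = -(z - 7)(z - 2).
Expand and collect terms: -z^2 + 5z + 4 = 0.
By the quadratic formula, z = (-5 +/- sqrt(41)) / -2, so z ~= -0.7016 or z ~= 5.7016.
Neither value makes a denominator zero (z != 7, z != 2), so both are valid.

z = -0.7016 or z = 5.7016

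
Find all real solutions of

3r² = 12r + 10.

r = -0.708 or r = 4.708

Rearrange to standard form: 3r² - 12r - 10 = 0.
Discriminant: (-12)² − 4·3·(-10) = 264.
Quadratic formula: r = (12 ± √264) / 6.
So r = 2 + √(66)/3 ≈ 4.708 or r = 2 - √(66)/3 ≈ -0.708.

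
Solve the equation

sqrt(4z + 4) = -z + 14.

Square both sides: 4z + 4 = (-z + 14)^2.
Expand and rearrange: z^2 - 32z + 192 = 0.
Solving gives z = 24 or z = 8.
Check each candidate in the original equation:
  z = 24: sqrt(100) = 10, while -z + 14 = -10 — extraneous.
  z = 8: sqrt(36) = 6, while -z + 14 = 6 — valid.

z = 8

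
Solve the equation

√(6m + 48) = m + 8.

m = -8 or m = -2

Square both sides: 6m + 48 = (m + 8)².
Expand and rearrange: m² + 10m + 16 = 0.
Solving gives m = -2 or m = -8.
Check each candidate in the original equation:
  m = -2: √(36) = 6, while m + 8 = 6 — valid.
  m = -8: √(0) = 0, while m + 8 = 0 — valid.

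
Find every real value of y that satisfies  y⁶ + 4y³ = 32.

y = -2 or y = 1.5874

Let u = y³. The equation becomes u² + 4u - 32 = 0.
Factor: (u + 8)(u - 4) = 0, so u = -8 or u = 4.
y³ = -8 gives y = -2.
y³ = 4 gives y = ∛(4) ≈ 1.5874.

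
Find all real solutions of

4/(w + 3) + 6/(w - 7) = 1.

Multiply both sides by (w + 3)(w - 7):
4(w - 7) + 6(w + 3) = (w + 3)(w - 7).
Expand and collect terms: w² - 14w - 11 = 0.
By the quadratic formula, w = (14 ± √240) / 2, so w ≈ 14.746 or w ≈ -0.746.
Neither value makes a denominator zero (w ≠ -3, w ≠ 7), so both are valid.

w = -0.746 or w = 14.746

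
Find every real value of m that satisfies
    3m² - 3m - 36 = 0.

m = -3 or m = 4

Factor: 3(m + 3)(m - 4) = 0.
So m = -3 or m = 4.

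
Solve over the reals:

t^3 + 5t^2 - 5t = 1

t = -5.8284 or t = -0.1716 or t = 1

Rearrange: t^3 + 5t^2 - 5t - 1 = 0.
Possible rational roots are divisors of -1. Testing t = 1 gives 0, so (t - 1) is a factor.
Divide: t^3 + 5t^2 - 5t - 1 = (t - 1)(t^2 + 6t + 1).
Apply the quadratic formula to t^2 + 6t + 1 = 0: t = (-6 +/- sqrt(32))/2, i.e. t ~= -0.1716 or t ~= -5.8284.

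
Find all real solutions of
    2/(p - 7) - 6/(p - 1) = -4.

Multiply both sides by (p - 7)(p - 1):
2(p - 1) - 6(p - 7) = -4(p - 7)(p - 1).
Expand and collect terms: -4p^2 + 36p - 68 = 0.
By the quadratic formula, p = (-36 +/- sqrt(208)) / -8, so p ~= 2.6972 or p ~= 6.3028.
Neither value makes a denominator zero (p != 7, p != 1), so both are valid.

p = 2.6972 or p = 6.3028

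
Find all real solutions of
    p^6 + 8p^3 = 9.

Let u = p^3. The equation becomes u^2 + 8u - 9 = 0.
Factor: (u - 1)(u + 9) = 0, so u = 1 or u = -9.
p^3 = 1 gives p = 1.
p^3 = -9 gives p = -(9)^(1/3) ~= -2.0801.

p = -2.0801 or p = 1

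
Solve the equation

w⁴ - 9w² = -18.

Let u = w². The equation becomes u² - 9u + 18 = 0.
Factor: (u - 3)(u - 6) = 0, so u = 3 or u = 6.
w² = 3 gives w = ±√(3) ≈ ±1.7321.
w² = 6 gives w = ±√(6) ≈ ±2.4495.

w = -2.4495 or w = -1.7321 or w = 1.7321 or w = 2.4495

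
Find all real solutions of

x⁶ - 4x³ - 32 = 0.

Let u = x³. The equation becomes u² - 4u - 32 = 0.
Factor: (u + 4)(u - 8) = 0, so u = -4 or u = 8.
x³ = -4 gives x = -∛(4) ≈ -1.5874.
x³ = 8 gives x = 2.

x = -1.5874 or x = 2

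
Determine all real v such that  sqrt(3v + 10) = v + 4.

v = -3 or v = -2

Square both sides: 3v + 10 = (v + 4)^2.
Expand and rearrange: v^2 + 5v + 6 = 0.
Solving gives v = -2 or v = -3.
Check each candidate in the original equation:
  v = -2: sqrt(4) = 2, while v + 4 = 2 — valid.
  v = -3: sqrt(1) = 1, while v + 4 = 1 — valid.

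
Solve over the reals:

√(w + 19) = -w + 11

Square both sides: w + 19 = (-w + 11)².
Expand and rearrange: w² - 23w + 102 = 0.
Solving gives w = 17 or w = 6.
Check each candidate in the original equation:
  w = 17: √(36) = 6, while -w + 11 = -6 — extraneous.
  w = 6: √(25) = 5, while -w + 11 = 5 — valid.

w = 6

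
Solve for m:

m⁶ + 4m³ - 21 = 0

Let u = m³. The equation becomes u² + 4u - 21 = 0.
Factor: (u + 7)(u - 3) = 0, so u = -7 or u = 3.
m³ = -7 gives m = -∛(7) ≈ -1.9129.
m³ = 3 gives m = ∛(3) ≈ 1.4422.

m = -1.9129 or m = 1.4422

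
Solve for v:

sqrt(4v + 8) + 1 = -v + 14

v = 7

Isolate the radical: sqrt(4v + 8) = -v + 13.
Square both sides: 4v + 8 = (-v + 13)^2.
Expand and rearrange: v^2 - 30v + 161 = 0.
Solving gives v = 23 or v = 7.
Check each candidate in the original equation:
  v = 23: sqrt(100) = 10, while -v + 13 = -10 — extraneous.
  v = 7: sqrt(36) = 6, while -v + 13 = 6 — valid.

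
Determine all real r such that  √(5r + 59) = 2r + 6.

r = 1

Square both sides: 5r + 59 = (2r + 6)².
Expand and rearrange: 4r² + 19r - 23 = 0.
Solving gives r = 1 or r = -5.75.
Check each candidate in the original equation:
  r = 1: √(64) = 8, while 2r + 6 = 8 — valid.
  r = -5.75: √(30.25) = 5.5, while 2r + 6 = -5.5 — extraneous.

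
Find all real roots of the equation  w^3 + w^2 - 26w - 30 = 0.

w = -5 or w = -1.1623 or w = 5.1623

Possible rational roots are divisors of -30. Testing w = -5 gives 0, so (w + 5) is a factor.
Divide: w^3 + w^2 - 26w - 30 = (w + 5)(w^2 - 4w - 6).
Apply the quadratic formula to w^2 - 4w - 6 = 0: w = (4 +/- sqrt(40))/2, i.e. w ~= 5.1623 or w ~= -1.1623.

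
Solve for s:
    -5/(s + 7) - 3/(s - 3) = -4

s = -5.8477 or s = 3.8477

Multiply both sides by (s + 7)(s - 3):
-5(s - 3) - 3(s + 7) = -4(s + 7)(s - 3).
Expand and collect terms: -4s^2 - 8s + 90 = 0.
By the quadratic formula, s = (8 +/- sqrt(1504)) / -8, so s ~= -5.8477 or s ~= 3.8477.
Neither value makes a denominator zero (s != -7, s != 3), so both are valid.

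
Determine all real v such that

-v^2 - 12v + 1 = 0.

v = -12.0828 or v = 0.0828

Discriminant: (-12)^2 - 4*(-1)*1 = 148.
Quadratic formula: v = (12 +/- sqrt(148)) / (-2).
So v = -sqrt(37) - 6 ~= -12.0828 or v = -6 + sqrt(37) ~= 0.0828.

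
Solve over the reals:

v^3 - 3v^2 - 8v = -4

Rearrange: v^3 - 3v^2 - 8v + 4 = 0.
Possible rational roots are divisors of 4. Testing v = -2 gives 0, so (v + 2) is a factor.
Divide: v^3 - 3v^2 - 8v + 4 = (v + 2)(v^2 - 5v + 2).
Apply the quadratic formula to v^2 - 5v + 2 = 0: v = (5 +/- sqrt(17))/2, i.e. v ~= 4.5616 or v ~= 0.4384.

v = -2 or v = 0.4384 or v = 4.5616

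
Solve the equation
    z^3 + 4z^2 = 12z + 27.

Rearrange: z^3 + 4z^2 - 12z - 27 = 0.
Possible rational roots are divisors of -27. Testing z = 3 gives 0, so (z - 3) is a factor.
Divide: z^3 + 4z^2 - 12z - 27 = (z - 3)(z^2 + 7z + 9).
Apply the quadratic formula to z^2 + 7z + 9 = 0: z = (-7 +/- sqrt(13))/2, i.e. z ~= -1.6972 or z ~= -5.3028.

z = -5.3028 or z = -1.6972 or z = 3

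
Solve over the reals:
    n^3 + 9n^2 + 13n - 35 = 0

n = -5.3166 or n = -5 or n = 1.3166

Possible rational roots are divisors of -35. Testing n = -5 gives 0, so (n + 5) is a factor.
Divide: n^3 + 9n^2 + 13n - 35 = (n + 5)(n^2 + 4n - 7).
Apply the quadratic formula to n^2 + 4n - 7 = 0: n = (-4 +/- sqrt(44))/2, i.e. n ~= 1.3166 or n ~= -5.3166.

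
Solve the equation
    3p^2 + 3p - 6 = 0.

p = -2 or p = 1

Factor: 3(p - 1)(p + 2) = 0.
So p = 1 or p = -2.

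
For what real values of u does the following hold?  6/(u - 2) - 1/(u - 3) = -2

u = -0.6375 or u = 3.1375

Multiply both sides by (u - 2)(u - 3):
6(u - 3) - (u - 2) = -2(u - 2)(u - 3).
Expand and collect terms: -2u^2 + 5u + 4 = 0.
By the quadratic formula, u = (-5 +/- sqrt(57)) / -4, so u ~= -0.6375 or u ~= 3.1375.
Neither value makes a denominator zero (u != 2, u != 3), so both are valid.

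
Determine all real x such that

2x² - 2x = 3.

Rearrange to standard form: 2x² - 2x - 3 = 0.
Discriminant: (-2)² − 4·2·(-3) = 28.
Quadratic formula: x = (2 ± √28) / 4.
So x = 1/2 + √(7)/2 ≈ 1.8229 or x = 1/2 - √(7)/2 ≈ -0.8229.

x = -0.8229 or x = 1.8229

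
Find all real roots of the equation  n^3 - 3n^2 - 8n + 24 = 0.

Possible rational roots are divisors of 24. Testing n = 3 gives 0, so (n - 3) is a factor.
Divide: n^3 - 3n^2 - 8n + 24 = (n - 3)(n^2 - 8).
Apply the quadratic formula to n^2 - 8 = 0: n = (0 +/- sqrt(32))/2, i.e. n ~= 2.8284 or n ~= -2.8284.

n = -2.8284 or n = 2.8284 or n = 3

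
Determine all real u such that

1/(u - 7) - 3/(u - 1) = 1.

Multiply both sides by (u - 7)(u - 1):
(u - 1) - 3(u - 7) = (u - 7)(u - 1).
Expand and collect terms: u² - 6u - 13 = 0.
By the quadratic formula, u = (6 ± √88) / 2, so u ≈ 7.6904 or u ≈ -1.6904.
Neither value makes a denominator zero (u ≠ 7, u ≠ 1), so both are valid.

u = -1.6904 or u = 7.6904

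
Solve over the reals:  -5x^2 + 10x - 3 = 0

Discriminant: (10)^2 - 4*(-5)*(-3) = 40.
Quadratic formula: x = (-10 +/- sqrt(40)) / (-10).
So x = 1 - sqrt(10)/5 ~= 0.3675 or x = sqrt(10)/5 + 1 ~= 1.6325.

x = 0.3675 or x = 1.6325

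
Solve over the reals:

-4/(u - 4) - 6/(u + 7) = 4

u = -8.629 or u = 3.129

Multiply both sides by (u - 4)(u + 7):
-4(u + 7) - 6(u - 4) = 4(u - 4)(u + 7).
Expand and collect terms: 4u² + 22u - 108 = 0.
By the quadratic formula, u = (-22 ± √2212) / 8, so u ≈ 3.129 or u ≈ -8.629.
Neither value makes a denominator zero (u ≠ 4, u ≠ -7), so both are valid.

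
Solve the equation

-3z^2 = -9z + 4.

z = 0.5426 or z = 2.4574

Rearrange to standard form: -3z^2 + 9z - 4 = 0.
Discriminant: (9)^2 - 4*(-3)*(-4) = 33.
Quadratic formula: z = (-9 +/- sqrt(33)) / (-6).
So z = 3/2 - sqrt(33)/6 ~= 0.5426 or z = sqrt(33)/6 + 3/2 ~= 2.4574.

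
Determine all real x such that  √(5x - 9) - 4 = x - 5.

Isolate the radical: √(5x - 9) = x - 1.
Square both sides: 5x - 9 = (x - 1)².
Expand and rearrange: x² - 7x + 10 = 0.
Solving gives x = 5 or x = 2.
Check each candidate in the original equation:
  x = 5: √(16) = 4, while x - 1 = 4 — valid.
  x = 2: √(1) = 1, while x - 1 = 1 — valid.

x = 2 or x = 5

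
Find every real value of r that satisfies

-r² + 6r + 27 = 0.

r = -3 or r = 9

Factor: -1(r - 9)(r + 3) = 0.
So r = 9 or r = -3.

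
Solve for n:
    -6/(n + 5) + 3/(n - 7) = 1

n = -10.1047 or n = 9.1047

Multiply both sides by (n + 5)(n - 7):
-6(n - 7) + 3(n + 5) = (n + 5)(n - 7).
Expand and collect terms: n² + n - 92 = 0.
By the quadratic formula, n = (-1 ± √369) / 2, so n ≈ 9.1047 or n ≈ -10.1047.
Neither value makes a denominator zero (n ≠ -5, n ≠ 7), so both are valid.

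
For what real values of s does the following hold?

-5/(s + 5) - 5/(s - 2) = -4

s = -3.9665 or s = 3.4665

Multiply both sides by (s + 5)(s - 2):
-5(s - 2) - 5(s + 5) = -4(s + 5)(s - 2).
Expand and collect terms: -4s² - 2s + 55 = 0.
By the quadratic formula, s = (2 ± √884) / -8, so s ≈ -3.9665 or s ≈ 3.4665.
Neither value makes a denominator zero (s ≠ -5, s ≠ 2), so both are valid.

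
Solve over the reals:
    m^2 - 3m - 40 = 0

Factor: (m - 8)(m + 5) = 0.
So m = 8 or m = -5.

m = -5 or m = 8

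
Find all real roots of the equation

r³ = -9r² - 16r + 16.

r = -5.7016 or r = -4 or r = 0.7016

Rearrange: r³ + 9r² + 16r - 16 = 0.
Possible rational roots are divisors of -16. Testing r = -4 gives 0, so (r + 4) is a factor.
Divide: r³ + 9r² + 16r - 16 = (r + 4)(r² + 5r - 4).
Apply the quadratic formula to r² + 5r - 4 = 0: r = (-5 ± √41)/2, i.e. r ≈ 0.7016 or r ≈ -5.7016.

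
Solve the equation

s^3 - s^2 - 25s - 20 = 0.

s = -4 or s = -0.8541 or s = 5.8541

Possible rational roots are divisors of -20. Testing s = -4 gives 0, so (s + 4) is a factor.
Divide: s^3 - s^2 - 25s - 20 = (s + 4)(s^2 - 5s - 5).
Apply the quadratic formula to s^2 - 5s - 5 = 0: s = (5 +/- sqrt(45))/2, i.e. s ~= 5.8541 or s ~= -0.8541.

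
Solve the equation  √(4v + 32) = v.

Square both sides: 4v + 32 = (v)².
Expand and rearrange: v² - 4v - 32 = 0.
Solving gives v = 8 or v = -4.
Check each candidate in the original equation:
  v = 8: √(64) = 8, while v = 8 — valid.
  v = -4: √(16) = 4, while v = -4 — extraneous.

v = 8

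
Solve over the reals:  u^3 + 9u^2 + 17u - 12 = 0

Possible rational roots are divisors of -12. Testing u = -4 gives 0, so (u + 4) is a factor.
Divide: u^3 + 9u^2 + 17u - 12 = (u + 4)(u^2 + 5u - 3).
Apply the quadratic formula to u^2 + 5u - 3 = 0: u = (-5 +/- sqrt(37))/2, i.e. u ~= 0.5414 or u ~= -5.5414.

u = -5.5414 or u = -4 or u = 0.5414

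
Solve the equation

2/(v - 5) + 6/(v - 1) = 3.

Multiply both sides by (v - 5)(v - 1):
2(v - 1) + 6(v - 5) = 3(v - 5)(v - 1).
Expand and collect terms: 3v² - 26v + 47 = 0.
By the quadratic formula, v = (26 ± √112) / 6, so v ≈ 6.0972 or v ≈ 2.5695.
Neither value makes a denominator zero (v ≠ 5, v ≠ 1), so both are valid.

v = 2.5695 or v = 6.0972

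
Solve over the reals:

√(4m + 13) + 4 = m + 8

Isolate the radical: √(4m + 13) = m + 4.
Square both sides: 4m + 13 = (m + 4)².
Expand and rearrange: m² + 4m + 3 = 0.
Solving gives m = -1 or m = -3.
Check each candidate in the original equation:
  m = -1: √(9) = 3, while m + 4 = 3 — valid.
  m = -3: √(1) = 1, while m + 4 = 1 — valid.

m = -3 or m = -1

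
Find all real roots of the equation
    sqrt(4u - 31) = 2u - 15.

Square both sides: 4u - 31 = (2u - 15)^2.
Expand and rearrange: 4u^2 - 64u + 256 = 0.
This gives the repeated root u = 8.
Check in the original equation:
  u = 8: sqrt(1) = 1, while 2u - 15 = 1 — valid.

u = 8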